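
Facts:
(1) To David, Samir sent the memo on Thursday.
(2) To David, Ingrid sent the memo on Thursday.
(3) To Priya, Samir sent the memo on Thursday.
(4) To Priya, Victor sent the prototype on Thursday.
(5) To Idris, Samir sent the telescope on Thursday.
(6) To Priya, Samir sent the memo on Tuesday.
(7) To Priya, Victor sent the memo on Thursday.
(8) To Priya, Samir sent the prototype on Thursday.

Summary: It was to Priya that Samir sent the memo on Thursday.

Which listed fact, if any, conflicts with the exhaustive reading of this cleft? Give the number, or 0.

Focus of the cleft: "Priya" (the recipient). Presupposed background: same agent, thing, setting (Samir / the memo / on Thursday).
Exhaustivity: Priya is the only recipient satisfying that background.
Fact (1) shares the background but with recipient = David; exhaustivity is violated.

1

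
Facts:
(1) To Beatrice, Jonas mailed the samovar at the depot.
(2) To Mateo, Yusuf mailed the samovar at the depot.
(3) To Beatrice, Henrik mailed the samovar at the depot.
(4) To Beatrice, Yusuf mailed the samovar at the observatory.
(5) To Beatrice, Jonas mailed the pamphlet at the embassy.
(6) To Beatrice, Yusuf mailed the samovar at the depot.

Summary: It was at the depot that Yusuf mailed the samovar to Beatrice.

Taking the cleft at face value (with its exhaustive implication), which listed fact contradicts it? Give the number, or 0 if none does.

The cleft puts "at the depot" in focus and presupposes the open proposition with same agent, thing, recipient (Yusuf / the samovar / Beatrice).
The exhaustive reading says no other setting fits that background.
But fact (4) also has same agent, thing, recipient (Yusuf / the samovar / Beatrice), with setting = at the observatory — so the exhaustive reading fails.

4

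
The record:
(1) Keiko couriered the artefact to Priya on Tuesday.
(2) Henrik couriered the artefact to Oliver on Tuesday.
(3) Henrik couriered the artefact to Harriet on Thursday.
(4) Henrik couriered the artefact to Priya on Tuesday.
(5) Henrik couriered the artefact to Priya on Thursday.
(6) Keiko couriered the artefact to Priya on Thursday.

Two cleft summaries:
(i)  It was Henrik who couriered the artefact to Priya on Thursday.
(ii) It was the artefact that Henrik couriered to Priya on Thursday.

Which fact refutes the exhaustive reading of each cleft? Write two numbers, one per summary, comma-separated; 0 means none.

Summary (i) focuses "Henrik" (the agent); background thing = the artefact, recipient = Priya, setting = on Thursday. Fact (6) matches that background with agent = Keiko — refutes (i).
Summary (ii) focuses "the artefact" (the thing); background agent = Henrik, recipient = Priya, setting = on Thursday. No fact matches that background with a different thing, so 0.

6, 0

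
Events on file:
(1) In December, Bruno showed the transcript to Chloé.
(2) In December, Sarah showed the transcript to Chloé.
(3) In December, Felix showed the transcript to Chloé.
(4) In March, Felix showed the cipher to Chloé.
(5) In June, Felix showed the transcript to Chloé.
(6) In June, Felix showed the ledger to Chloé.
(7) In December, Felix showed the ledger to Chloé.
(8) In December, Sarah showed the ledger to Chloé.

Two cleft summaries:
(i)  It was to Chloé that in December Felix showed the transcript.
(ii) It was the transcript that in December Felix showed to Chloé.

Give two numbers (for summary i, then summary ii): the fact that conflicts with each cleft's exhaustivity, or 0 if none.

Summary (i) focuses "Chloé" (the recipient); background same agent, thing, setting (Felix / the transcript / in December). No fact matches that background with a different recipient, so 0.
Summary (ii) focuses "the transcript" (the thing); background same agent, recipient, setting (Felix / Chloé / in December). Fact (7) matches that background with thing = the ledger — refutes (ii).

0, 7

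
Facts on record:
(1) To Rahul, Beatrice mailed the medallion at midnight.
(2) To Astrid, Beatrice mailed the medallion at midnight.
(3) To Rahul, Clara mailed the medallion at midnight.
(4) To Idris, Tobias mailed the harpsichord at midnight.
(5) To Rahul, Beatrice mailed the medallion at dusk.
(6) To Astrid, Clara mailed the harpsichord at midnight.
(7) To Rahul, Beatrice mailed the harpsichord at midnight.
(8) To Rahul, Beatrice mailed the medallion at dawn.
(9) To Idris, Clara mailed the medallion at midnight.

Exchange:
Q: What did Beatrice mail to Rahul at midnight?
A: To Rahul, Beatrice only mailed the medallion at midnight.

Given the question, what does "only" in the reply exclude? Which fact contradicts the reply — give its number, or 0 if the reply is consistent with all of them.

7

Answering "What did ...?" puts focus on the thing — here, "the medallion".
"Only" then excludes alternative things while the background — same agent, recipient, setting (Beatrice / Rahul / at midnight) — is held fixed.
Fact (7) keeps same agent, recipient, setting (Beatrice / Rahul / at midnight) but has thing = the harpsichord; that refutes the reply.
(Fact (5) would refute a reading with focus on the setting — but that is not what the question asks.)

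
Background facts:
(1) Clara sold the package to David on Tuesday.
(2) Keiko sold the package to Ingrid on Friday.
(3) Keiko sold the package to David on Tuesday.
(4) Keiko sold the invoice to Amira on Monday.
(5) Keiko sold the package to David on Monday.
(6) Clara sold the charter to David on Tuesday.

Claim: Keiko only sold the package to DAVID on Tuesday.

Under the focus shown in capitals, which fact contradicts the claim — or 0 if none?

0

The capitals mark "David" as focus. So "only" rules out other recipients, with the rest (Keiko as agent and the package as thing and on Tuesday as setting) as background.
Every other fact changes something in the background, not just the recipient. Nothing refutes the claim.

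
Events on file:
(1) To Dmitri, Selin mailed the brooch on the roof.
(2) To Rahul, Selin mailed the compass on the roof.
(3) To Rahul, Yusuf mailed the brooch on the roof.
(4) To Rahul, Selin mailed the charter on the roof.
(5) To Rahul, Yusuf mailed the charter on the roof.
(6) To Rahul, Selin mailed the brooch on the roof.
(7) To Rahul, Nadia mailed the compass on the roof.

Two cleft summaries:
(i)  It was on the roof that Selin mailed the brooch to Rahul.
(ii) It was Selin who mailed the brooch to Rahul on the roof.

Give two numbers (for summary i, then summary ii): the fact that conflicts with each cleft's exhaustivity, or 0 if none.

(i): focus "on the roof". No fact shares same agent, thing, recipient (Selin / the brooch / Rahul) with a different setting. 0.
(ii): focus "Selin". Looking for same thing, recipient, setting (the brooch / Rahul / on the roof) with some other agent — fact (3) has Yusuf there. Refuted.

0, 3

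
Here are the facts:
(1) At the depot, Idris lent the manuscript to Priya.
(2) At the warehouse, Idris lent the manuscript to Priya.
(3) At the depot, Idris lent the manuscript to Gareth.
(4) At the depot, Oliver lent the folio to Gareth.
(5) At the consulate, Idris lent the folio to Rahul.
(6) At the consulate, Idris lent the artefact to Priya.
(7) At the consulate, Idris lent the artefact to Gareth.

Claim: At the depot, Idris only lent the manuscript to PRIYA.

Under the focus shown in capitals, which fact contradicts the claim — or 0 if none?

Focus (in capitals) is "Priya" — the recipient. "Only" excludes alternative recipients while holding fixed same agent, thing, setting (Idris / the manuscript / at the depot).
Fact (3) matches on same agent, thing, setting (Idris / the manuscript / at the depot), but has recipient = Gareth instead. That refutes the claim.

3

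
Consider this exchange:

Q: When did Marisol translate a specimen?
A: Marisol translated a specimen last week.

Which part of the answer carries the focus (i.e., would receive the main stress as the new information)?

The wh-word "when" asks about the time.
In the answer, "Marisol" and "a specimen" are given — repeated from the question.
The constituent filling the time gap is "last week"; that is the focus and would carry nuclear stress.

last week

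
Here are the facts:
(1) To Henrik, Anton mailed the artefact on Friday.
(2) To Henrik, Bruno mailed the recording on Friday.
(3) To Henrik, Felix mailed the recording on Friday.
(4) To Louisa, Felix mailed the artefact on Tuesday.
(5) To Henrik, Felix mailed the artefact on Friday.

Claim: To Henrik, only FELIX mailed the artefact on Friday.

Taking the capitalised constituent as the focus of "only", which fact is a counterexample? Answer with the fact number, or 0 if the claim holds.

The capitals mark "Felix" as focus. So "only" rules out other agents, with the rest (thing = the artefact, recipient = Henrik, setting = on Friday) as background.
Fact (1) shares the background but differs in agent (Anton) — a counterexample.

1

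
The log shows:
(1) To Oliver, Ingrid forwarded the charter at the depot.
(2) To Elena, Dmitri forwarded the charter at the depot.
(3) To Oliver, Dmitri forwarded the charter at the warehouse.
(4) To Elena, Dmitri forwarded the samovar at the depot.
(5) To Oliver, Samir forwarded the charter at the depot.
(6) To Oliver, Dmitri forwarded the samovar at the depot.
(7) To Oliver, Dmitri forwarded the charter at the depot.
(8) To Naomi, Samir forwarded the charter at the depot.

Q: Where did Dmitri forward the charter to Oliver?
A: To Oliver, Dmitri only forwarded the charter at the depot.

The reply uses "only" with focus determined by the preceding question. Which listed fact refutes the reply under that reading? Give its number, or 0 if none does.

Answering "Where did ...?" puts focus on the setting — here, "at the depot".
"Only" then excludes alternative settings while the background — same agent, thing, recipient (Dmitri / the charter / Oliver) — is held fixed.
Fact (3) keeps same agent, thing, recipient (Dmitri / the charter / Oliver) but has setting = at the warehouse; that refutes the reply.
(Fact (6) would refute a reading with focus on the thing — but that is not what the question asks.)

3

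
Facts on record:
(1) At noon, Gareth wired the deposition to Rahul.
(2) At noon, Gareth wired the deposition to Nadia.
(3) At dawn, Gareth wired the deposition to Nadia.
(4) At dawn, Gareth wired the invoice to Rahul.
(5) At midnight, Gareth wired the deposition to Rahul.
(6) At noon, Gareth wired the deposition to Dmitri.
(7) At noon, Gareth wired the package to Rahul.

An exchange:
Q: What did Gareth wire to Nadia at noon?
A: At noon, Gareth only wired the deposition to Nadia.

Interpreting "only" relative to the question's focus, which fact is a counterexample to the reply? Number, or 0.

0

Answering "What did ...?" puts focus on the thing — here, "the deposition".
"Only" then excludes alternative things while the background — same agent, recipient, setting (Gareth / Nadia / at noon) — is held fixed.
No listed fact shares that background with another thing. Nothing contradicts the reply.
(Fact (3) would refute a reading with focus on the setting — but that is not what the question asks.)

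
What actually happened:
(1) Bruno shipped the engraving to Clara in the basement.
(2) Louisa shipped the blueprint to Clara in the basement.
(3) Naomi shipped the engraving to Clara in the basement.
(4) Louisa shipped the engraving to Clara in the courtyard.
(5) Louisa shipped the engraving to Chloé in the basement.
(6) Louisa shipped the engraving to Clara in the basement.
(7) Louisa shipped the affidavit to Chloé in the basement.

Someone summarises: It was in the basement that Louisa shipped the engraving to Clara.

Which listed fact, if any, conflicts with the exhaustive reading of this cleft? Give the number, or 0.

4

Focus of the cleft: "in the basement" (the setting). Presupposed background: Louisa as agent and the engraving as thing and Clara as recipient.
Exhaustivity: in the basement is the only setting satisfying that background.
Fact (4) shares the background but with setting = in the courtyard; exhaustivity is violated.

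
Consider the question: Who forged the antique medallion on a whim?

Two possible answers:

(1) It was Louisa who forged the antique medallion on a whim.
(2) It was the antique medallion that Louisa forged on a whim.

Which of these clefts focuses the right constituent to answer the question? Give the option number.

The question word "who" targets the subject (agent).
Option (1) clefts "Louisa" — that matches what the question asks about.
Option (2) clefts "the antique medallion" — the direct object, not what was asked.
So the congruent reply is (1).

1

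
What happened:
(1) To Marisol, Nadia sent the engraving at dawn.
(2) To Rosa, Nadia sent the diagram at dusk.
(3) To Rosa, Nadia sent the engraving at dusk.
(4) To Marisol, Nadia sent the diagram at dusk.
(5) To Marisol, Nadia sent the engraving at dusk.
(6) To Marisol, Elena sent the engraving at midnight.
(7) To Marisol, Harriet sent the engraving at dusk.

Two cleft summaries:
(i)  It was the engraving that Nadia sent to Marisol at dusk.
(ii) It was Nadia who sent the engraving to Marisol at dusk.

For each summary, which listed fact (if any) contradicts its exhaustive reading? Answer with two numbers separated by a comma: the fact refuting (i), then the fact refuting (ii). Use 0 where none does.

(i): focus "the engraving". Looking for same agent, recipient, setting (Nadia / Marisol / at dusk) with some other thing — fact (4) has the diagram there. Refuted.
(ii): focus "Nadia". Looking for same thing, recipient, setting (the engraving / Marisol / at dusk) with some other agent — fact (7) has Harriet there. Refuted.

4, 7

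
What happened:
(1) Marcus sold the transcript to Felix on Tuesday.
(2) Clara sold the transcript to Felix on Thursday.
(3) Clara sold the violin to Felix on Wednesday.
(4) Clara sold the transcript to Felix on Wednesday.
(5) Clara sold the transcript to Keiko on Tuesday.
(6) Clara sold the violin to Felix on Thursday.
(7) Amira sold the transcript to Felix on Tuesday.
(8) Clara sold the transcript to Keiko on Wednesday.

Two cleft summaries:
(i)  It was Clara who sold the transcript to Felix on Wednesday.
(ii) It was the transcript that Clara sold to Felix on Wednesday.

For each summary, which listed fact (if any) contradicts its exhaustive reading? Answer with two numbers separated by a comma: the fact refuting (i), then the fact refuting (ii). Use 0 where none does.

0, 3

Summary (i) focuses "Clara" (the agent); background same thing, recipient, setting (the transcript / Felix / on Wednesday). No fact matches that background with a different agent, so 0.
Summary (ii) focuses "the transcript" (the thing); background same agent, recipient, setting (Clara / Felix / on Wednesday). Fact (3) matches that background with thing = the violin — refutes (ii).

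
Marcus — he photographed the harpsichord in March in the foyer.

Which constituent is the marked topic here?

Marcus

The construction explicitly marks "Marcus" as what the sentence is about — the topic.
The remainder of the clause is the comment (what is said about the topic).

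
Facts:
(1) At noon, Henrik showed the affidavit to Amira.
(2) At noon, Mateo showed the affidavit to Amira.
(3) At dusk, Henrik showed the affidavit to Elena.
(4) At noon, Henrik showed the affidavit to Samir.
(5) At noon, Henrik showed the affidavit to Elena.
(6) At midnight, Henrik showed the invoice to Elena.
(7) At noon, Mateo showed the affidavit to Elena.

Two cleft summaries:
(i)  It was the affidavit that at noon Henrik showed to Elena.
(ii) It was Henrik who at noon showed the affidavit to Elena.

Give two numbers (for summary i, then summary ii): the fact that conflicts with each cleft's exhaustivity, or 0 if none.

(i): focus "the affidavit". No fact shares Henrik as agent and Elena as recipient and at noon as setting with a different thing. 0.
(ii): focus "Henrik". Looking for the affidavit as thing and Elena as recipient and at noon as setting with some other agent — fact (7) has Mateo there. Refuted.

0, 7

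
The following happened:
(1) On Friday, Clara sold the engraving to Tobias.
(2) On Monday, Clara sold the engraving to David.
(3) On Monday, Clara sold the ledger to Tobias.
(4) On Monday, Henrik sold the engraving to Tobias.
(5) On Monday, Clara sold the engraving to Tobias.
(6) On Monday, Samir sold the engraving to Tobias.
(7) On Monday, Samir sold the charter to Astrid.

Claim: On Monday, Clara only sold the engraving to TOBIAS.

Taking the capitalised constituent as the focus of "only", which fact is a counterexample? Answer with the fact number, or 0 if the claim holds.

Focus (in capitals) is "Tobias" — the recipient. "Only" excludes alternative recipients while holding fixed Clara as agent and the engraving as thing and on Monday as setting.
Fact (2) shares the background but differs in recipient (David) — a counterexample.

2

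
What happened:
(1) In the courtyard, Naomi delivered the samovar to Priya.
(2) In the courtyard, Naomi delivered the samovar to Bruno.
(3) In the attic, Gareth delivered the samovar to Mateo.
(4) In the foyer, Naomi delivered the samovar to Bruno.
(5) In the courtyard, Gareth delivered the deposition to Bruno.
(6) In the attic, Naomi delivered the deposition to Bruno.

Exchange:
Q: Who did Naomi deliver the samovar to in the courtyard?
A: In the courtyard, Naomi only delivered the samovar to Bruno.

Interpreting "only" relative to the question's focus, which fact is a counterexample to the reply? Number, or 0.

The question "Who did ... to ...?" targets the recipient, so in the reply the focus falls on "Bruno".
So "only" ranges over recipients; the rest (Naomi as agent and the samovar as thing and in the courtyard as setting) is presupposed.
Fact (1) shares the background with a different recipient (Priya) — counterexample.
(Fact (4) would refute a reading with focus on the setting — but that is not what the question asks.)

1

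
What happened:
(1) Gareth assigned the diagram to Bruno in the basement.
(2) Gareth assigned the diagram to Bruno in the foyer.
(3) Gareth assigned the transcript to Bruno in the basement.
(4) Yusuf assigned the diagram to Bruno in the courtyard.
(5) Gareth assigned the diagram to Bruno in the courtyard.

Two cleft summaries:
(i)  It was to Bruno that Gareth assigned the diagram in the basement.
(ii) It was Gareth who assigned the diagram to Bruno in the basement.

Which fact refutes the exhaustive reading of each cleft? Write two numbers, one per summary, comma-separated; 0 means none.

0, 0

Summary (i) focuses "Bruno" (the recipient); background Gareth as agent and the diagram as thing and in the basement as setting. No fact matches that background with a different recipient, so 0.
Summary (ii) focuses "Gareth" (the agent); background the diagram as thing and Bruno as recipient and in the basement as setting. No fact matches that background with a different agent, so 0.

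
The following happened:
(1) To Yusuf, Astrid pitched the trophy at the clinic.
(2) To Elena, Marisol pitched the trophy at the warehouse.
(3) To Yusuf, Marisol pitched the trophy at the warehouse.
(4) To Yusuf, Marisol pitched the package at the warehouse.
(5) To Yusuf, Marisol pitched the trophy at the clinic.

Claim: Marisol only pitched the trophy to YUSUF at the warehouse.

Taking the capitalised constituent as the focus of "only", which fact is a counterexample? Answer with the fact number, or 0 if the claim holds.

2

The capitals mark "Yusuf" as focus. So "only" rules out other recipients, with the rest (agent = Marisol, thing = the trophy, setting = at the warehouse) as background.
Fact (2) matches on agent = Marisol, thing = the trophy, setting = at the warehouse, but has recipient = Elena instead. That refutes the claim.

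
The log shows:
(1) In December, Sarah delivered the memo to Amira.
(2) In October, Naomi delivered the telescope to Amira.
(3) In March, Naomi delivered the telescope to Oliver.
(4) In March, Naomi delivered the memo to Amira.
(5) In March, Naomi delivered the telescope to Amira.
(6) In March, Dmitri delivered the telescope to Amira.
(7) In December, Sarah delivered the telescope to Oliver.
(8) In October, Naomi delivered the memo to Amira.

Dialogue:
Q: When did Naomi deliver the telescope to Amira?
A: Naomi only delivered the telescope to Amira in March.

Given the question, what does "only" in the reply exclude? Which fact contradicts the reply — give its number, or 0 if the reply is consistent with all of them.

2

Answering "When did ...?" puts focus on the setting — here, "in March".
"Only" then excludes alternative settings while the background — same agent, thing, recipient (Naomi / the telescope / Amira) — is held fixed.
Fact (2) keeps same agent, thing, recipient (Naomi / the telescope / Amira) but has setting = in October; that refutes the reply.
(Fact (4) would refute a reading with focus on the thing — but that is not what the question asks.)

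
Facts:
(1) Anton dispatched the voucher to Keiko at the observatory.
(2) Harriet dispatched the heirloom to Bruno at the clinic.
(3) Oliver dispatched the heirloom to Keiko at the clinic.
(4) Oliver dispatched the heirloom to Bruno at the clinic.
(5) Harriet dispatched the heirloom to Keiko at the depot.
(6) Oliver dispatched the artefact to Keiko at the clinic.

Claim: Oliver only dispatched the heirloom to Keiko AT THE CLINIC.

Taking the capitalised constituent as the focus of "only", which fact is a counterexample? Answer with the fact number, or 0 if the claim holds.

0

The capitals mark "at the clinic" as focus. So "only" rules out other settings, with the rest (Oliver as agent and the heirloom as thing and Keiko as recipient) as background.
Every other fact changes something in the background, not just the setting. Nothing refutes the claim.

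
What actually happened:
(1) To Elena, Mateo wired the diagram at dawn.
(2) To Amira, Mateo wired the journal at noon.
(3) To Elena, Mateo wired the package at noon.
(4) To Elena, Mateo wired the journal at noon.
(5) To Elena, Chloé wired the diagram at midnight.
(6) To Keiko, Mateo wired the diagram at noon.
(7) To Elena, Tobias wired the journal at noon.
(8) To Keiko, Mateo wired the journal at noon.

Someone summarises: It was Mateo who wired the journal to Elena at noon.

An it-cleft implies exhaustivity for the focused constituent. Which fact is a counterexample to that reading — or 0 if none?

The cleft puts "Mateo" in focus and presupposes the open proposition with thing = the journal, recipient = Elena, setting = at noon.
Exhaustivity: Mateo is the only agent satisfying that background.
But fact (7) also has thing = the journal, recipient = Elena, setting = at noon, with agent = Tobias — so the exhaustive reading fails.

7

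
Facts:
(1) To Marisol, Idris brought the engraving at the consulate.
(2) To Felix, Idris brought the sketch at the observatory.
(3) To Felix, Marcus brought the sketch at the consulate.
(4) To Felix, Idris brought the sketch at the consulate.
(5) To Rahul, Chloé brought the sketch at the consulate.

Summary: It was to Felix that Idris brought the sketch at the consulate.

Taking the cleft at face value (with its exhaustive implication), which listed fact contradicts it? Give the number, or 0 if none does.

Focus of the cleft: "Felix" (the recipient). Presupposed background: Idris as agent and the sketch as thing and at the consulate as setting.
The exhaustive reading says no other recipient fits that background.
No listed fact matches the background with a different recipient. Exhaustivity holds.

0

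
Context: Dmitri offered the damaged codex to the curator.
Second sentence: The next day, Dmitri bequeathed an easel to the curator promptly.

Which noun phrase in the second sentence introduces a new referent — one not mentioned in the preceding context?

"Dmitri" and "the curator" in the second sentence are given — already mentioned in the context.
"an easel" has no antecedent in the context; it is discourse-new (the indefinite article also signals a new referent).

an easel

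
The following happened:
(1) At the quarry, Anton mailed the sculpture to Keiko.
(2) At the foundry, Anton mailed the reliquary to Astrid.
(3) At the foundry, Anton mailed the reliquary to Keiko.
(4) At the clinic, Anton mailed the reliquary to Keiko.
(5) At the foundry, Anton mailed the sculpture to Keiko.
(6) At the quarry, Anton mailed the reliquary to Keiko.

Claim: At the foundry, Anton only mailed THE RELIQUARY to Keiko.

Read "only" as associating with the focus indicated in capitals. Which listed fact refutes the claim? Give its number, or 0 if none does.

5

Focus (in capitals) is "the reliquary" — the thing. "Only" excludes alternative things while holding fixed agent = Anton, recipient = Keiko, setting = at the foundry.
Fact (5) matches on agent = Anton, recipient = Keiko, setting = at the foundry, but has thing = the sculpture instead. That refutes the claim.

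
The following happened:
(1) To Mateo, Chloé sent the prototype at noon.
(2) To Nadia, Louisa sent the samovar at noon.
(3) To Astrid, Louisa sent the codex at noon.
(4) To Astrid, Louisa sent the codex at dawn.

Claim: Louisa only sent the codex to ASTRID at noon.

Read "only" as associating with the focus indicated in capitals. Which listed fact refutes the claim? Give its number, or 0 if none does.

0

Focus (in capitals) is "Astrid" — the recipient. "Only" excludes alternative recipients while holding fixed same agent, thing, setting (Louisa / the codex / at noon).
No fact matches same agent, thing, setting (Louisa / the codex / at noon) with a different recipient — every other fact differs on at least one backgrounded slot. So no fact refutes it.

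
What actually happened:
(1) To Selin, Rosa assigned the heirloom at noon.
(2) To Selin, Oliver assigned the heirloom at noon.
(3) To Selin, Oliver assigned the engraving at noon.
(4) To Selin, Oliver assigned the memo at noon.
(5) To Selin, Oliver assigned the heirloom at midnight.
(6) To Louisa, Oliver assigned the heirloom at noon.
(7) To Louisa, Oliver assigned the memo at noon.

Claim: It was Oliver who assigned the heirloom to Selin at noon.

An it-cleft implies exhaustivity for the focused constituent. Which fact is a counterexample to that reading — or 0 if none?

The cleft puts "Oliver" in focus and presupposes the open proposition with thing = the heirloom, recipient = Selin, setting = at noon.
Exhaustivity: Oliver is the only agent satisfying that background.
But fact (1) also has thing = the heirloom, recipient = Selin, setting = at noon, with agent = Rosa — so the exhaustive reading fails.

1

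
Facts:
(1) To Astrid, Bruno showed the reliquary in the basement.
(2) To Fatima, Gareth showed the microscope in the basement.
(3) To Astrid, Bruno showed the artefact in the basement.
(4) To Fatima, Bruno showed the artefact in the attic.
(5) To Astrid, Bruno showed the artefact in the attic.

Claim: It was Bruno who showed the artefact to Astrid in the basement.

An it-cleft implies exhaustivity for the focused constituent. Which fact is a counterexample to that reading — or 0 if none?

Focus of the cleft: "Bruno" (the agent). Presupposed background: the artefact as thing and Astrid as recipient and in the basement as setting.
Exhaustivity: Bruno is the only agent satisfying that background.
No listed fact matches the background with a different agent. Exhaustivity holds.

0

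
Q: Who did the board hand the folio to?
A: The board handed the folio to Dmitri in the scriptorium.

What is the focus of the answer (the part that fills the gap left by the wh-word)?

The wh-word "who" asks about the recipient.
In the answer, "the board" and "the folio" are given — repeated from the question.
"in the scriptorium" is also new, but it specifies the location, which is not what the question asks about — so it is not the focus.
The constituent filling the recipient gap is "to Dmitri"; that is the focus.

to Dmitri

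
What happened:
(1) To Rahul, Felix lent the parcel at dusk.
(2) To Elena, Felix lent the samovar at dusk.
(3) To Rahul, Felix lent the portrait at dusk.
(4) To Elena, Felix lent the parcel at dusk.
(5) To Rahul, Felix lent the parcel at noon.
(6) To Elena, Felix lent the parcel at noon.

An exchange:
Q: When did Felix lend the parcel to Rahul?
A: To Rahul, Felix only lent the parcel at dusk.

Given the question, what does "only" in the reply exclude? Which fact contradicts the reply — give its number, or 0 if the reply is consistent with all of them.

The question "When did ...?" targets the setting, so in the reply the focus falls on "at dusk".
So "only" ranges over settings; the rest (agent = Felix, thing = the parcel, recipient = Rahul) is presupposed.
Fact (5) shares the background with a different setting (at noon) — counterexample.
(Fact (3) would refute a reading with focus on the thing — but that is not what the question asks.)

5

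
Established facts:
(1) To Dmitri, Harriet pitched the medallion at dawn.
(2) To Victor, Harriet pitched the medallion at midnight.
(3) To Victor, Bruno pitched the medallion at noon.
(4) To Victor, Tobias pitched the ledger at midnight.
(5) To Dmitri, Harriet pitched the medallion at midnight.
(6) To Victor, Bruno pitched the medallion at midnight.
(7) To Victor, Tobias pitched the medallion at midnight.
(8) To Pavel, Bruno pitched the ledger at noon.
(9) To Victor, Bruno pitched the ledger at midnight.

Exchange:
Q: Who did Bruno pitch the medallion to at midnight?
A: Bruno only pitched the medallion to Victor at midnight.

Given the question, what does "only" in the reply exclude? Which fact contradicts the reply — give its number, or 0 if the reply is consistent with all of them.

Answering "Who did ... to ...?" puts focus on the recipient — here, "Victor".
"Only" then excludes alternative recipients while the background — Bruno as agent and the medallion as thing and at midnight as setting — is held fixed.
No fact keeps Bruno as agent and the medallion as thing and at midnight as setting while changing the recipient; every other fact differs on something backgrounded. The reply stands.
(Fact (3) would refute a reading with focus on the setting — but that is not what the question asks.)

0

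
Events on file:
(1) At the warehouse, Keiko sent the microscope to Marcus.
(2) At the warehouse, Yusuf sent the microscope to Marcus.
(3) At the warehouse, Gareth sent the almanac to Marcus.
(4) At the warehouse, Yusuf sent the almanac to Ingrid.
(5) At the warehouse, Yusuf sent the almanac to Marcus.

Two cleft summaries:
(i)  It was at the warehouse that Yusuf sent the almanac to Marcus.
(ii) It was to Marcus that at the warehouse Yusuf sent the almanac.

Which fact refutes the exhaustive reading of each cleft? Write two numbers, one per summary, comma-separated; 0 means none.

(i): focus "at the warehouse". No fact shares agent = Yusuf, thing = the almanac, recipient = Marcus with a different setting. 0.
(ii): focus "Marcus". Looking for agent = Yusuf, thing = the almanac, setting = at the warehouse with some other recipient — fact (4) has Ingrid there. Refuted.

0, 4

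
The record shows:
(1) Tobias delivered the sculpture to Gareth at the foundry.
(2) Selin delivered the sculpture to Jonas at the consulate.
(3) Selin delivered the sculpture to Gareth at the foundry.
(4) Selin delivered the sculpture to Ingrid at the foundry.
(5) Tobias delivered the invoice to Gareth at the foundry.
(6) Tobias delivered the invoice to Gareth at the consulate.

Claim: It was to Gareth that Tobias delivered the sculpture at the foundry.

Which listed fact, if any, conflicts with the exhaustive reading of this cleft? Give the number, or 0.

0

The cleft puts "Gareth" in focus and presupposes the open proposition with Tobias as agent and the sculpture as thing and at the foundry as setting.
Exhaustivity: Gareth is the only recipient satisfying that background.
Every other fact differs from the presupposition on some backgrounded slot, so none challenges the exhaustivity.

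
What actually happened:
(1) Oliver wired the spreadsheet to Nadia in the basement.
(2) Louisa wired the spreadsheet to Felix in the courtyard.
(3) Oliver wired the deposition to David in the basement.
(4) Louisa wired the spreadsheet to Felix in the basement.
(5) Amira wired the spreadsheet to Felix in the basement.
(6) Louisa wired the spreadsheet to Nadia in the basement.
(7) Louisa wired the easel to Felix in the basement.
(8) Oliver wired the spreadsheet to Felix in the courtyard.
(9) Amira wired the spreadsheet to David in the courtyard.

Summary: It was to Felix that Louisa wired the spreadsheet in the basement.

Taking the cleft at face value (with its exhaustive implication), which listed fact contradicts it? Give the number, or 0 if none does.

6

Focus of the cleft: "Felix" (the recipient). Presupposed background: agent = Louisa, thing = the spreadsheet, setting = in the basement.
Exhaustivity: Felix is the only recipient satisfying that background.
But fact (6) also has agent = Louisa, thing = the spreadsheet, setting = in the basement, with recipient = Nadia — so the exhaustive reading fails.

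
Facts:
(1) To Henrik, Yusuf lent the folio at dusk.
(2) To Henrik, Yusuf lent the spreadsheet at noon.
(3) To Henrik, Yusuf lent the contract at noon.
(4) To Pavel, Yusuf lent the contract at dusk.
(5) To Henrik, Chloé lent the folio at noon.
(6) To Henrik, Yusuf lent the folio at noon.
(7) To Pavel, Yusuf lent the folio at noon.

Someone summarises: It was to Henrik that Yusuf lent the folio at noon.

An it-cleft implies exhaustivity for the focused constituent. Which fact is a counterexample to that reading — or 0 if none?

The cleft puts "Henrik" in focus and presupposes the open proposition with agent = Yusuf, thing = the folio, setting = at noon.
Exhaustivity: Henrik is the only recipient satisfying that background.
Fact (7) shares the background but with recipient = Pavel; exhaustivity is violated.

7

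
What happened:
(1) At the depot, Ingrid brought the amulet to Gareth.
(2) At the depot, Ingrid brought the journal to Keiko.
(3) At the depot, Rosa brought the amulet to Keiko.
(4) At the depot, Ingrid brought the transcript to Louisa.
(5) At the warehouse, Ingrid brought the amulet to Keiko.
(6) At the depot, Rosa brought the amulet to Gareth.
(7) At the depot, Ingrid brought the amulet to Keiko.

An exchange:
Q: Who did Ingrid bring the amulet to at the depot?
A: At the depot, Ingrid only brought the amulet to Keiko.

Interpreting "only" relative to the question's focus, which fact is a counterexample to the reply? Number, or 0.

1

Answering "Who did ... to ...?" puts focus on the recipient — here, "Keiko".
"Only" then excludes alternative recipients while the background — same agent, thing, setting (Ingrid / the amulet / at the depot) — is held fixed.
Fact (1) shares the background with a different recipient (Gareth) — counterexample.
(Fact (5) would refute a reading with focus on the setting — but that is not what the question asks.)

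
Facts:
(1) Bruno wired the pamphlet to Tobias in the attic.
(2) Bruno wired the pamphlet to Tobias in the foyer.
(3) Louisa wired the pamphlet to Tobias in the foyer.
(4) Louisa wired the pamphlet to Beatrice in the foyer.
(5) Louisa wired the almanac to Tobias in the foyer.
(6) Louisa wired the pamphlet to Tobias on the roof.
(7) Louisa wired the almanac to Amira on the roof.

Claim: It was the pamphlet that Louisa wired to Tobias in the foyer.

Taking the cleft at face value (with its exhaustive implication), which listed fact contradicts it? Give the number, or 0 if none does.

Focus of the cleft: "the pamphlet" (the thing). Presupposed background: Louisa as agent and Tobias as recipient and in the foyer as setting.
The exhaustive reading says no other thing fits that background.
But fact (5) also has Louisa as agent and Tobias as recipient and in the foyer as setting, with thing = the almanac — so the exhaustive reading fails.

5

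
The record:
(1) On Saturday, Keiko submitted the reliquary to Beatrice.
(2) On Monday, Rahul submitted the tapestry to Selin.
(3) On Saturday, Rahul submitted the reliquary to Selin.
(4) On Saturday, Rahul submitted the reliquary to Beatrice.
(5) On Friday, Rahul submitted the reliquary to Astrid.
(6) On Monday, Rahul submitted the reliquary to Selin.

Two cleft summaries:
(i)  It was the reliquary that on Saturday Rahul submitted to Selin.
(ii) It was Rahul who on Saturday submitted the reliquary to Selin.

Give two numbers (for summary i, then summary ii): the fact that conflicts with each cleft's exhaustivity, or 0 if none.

0, 0

Summary (i) focuses "the reliquary" (the thing); background Rahul as agent and Selin as recipient and on Saturday as setting. No fact matches that background with a different thing, so 0.
Summary (ii) focuses "Rahul" (the agent); background the reliquary as thing and Selin as recipient and on Saturday as setting. No fact matches that background with a different agent, so 0.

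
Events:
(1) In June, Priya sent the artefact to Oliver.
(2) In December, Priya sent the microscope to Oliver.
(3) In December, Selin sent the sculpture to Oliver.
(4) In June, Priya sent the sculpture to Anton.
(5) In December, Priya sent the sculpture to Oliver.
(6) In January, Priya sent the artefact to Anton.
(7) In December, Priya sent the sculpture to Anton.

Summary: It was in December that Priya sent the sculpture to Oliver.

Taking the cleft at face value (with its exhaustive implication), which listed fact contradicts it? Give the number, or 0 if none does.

0

Focus of the cleft: "in December" (the setting). Presupposed background: agent = Priya, thing = the sculpture, recipient = Oliver.
Exhaustivity: in December is the only setting satisfying that background.
No listed fact matches the background with a different setting. Exhaustivity holds.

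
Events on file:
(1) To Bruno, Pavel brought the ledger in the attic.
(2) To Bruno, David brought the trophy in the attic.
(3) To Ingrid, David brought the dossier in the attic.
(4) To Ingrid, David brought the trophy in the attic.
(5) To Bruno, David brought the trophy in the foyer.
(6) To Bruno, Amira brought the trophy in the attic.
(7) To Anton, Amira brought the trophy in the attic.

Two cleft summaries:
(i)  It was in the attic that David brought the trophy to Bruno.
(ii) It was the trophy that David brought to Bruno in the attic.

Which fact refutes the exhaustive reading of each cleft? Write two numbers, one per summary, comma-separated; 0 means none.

(i): focus "in the attic". Looking for agent = David, thing = the trophy, recipient = Bruno with some other setting — fact (5) has in the foyer there. Refuted.
(ii): focus "the trophy". No fact shares agent = David, recipient = Bruno, setting = in the attic with a different thing. 0.

5, 0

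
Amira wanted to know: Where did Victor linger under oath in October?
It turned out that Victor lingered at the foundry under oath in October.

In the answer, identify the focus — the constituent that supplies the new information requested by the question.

at the foundry

The wh-word "where" asks about the location.
In the answer, "Victor", "in October" and "under oath" are given — repeated from the question.
The constituent filling the location gap is "at the foundry"; that is the focus and would carry nuclear stress.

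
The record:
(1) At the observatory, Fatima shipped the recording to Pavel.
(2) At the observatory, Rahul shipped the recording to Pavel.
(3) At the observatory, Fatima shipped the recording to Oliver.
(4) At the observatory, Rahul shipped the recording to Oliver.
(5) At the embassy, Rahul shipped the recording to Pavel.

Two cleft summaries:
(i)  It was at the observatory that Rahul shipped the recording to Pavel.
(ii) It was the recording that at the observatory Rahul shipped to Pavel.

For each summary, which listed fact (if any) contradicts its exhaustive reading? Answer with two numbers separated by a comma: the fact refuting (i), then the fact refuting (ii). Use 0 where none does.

Summary (i) focuses "at the observatory" (the setting); background same agent, thing, recipient (Rahul / the recording / Pavel). Fact (5) matches that background with setting = at the embassy — refutes (i).
Summary (ii) focuses "the recording" (the thing); background same agent, recipient, setting (Rahul / Pavel / at the observatory). No fact matches that background with a different thing, so 0.

5, 0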